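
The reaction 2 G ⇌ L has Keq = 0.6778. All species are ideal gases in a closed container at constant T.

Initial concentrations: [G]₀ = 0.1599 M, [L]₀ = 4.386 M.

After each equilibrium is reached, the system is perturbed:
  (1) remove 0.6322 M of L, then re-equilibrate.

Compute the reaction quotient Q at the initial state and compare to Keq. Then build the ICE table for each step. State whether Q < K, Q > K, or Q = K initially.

Q₀ = 171.5 vs Keq = 0.6778 ⇒ Q>K, reverse
Step 1:
                    G           L
  I            0.1599       4.386
  C             2.065      -1.032
  E             2.224       3.354
  solve Keq expr → x = -1.032; check Q = 0.6778
Then remove 0.6322 M of L.
Step 2:
                    G           L
  I             2.224       2.722
  C           -0.1865     0.09327
  E             2.038       2.815
  solve Keq expr → x = 0.09327; check Q = 0.6778

Q₀ = 171.5; Q > K (proceeds reverse)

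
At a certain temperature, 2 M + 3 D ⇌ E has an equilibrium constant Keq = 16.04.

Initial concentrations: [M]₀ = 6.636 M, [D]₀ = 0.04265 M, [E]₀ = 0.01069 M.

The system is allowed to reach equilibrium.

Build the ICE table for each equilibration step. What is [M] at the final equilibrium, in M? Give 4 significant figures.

[M]_eq = 6.626 M

Q₀ = 3.129 vs Keq = 16.04 ⇒ Q<K, forward
Step 1:
                  M         D         E
  I           6.636   0.04265   0.01069
  C       -0.009729  -0.01459  0.004864
  E           6.626   0.02806   0.01555
  solve Keq expr → x = 0.004864; check Q = 16.04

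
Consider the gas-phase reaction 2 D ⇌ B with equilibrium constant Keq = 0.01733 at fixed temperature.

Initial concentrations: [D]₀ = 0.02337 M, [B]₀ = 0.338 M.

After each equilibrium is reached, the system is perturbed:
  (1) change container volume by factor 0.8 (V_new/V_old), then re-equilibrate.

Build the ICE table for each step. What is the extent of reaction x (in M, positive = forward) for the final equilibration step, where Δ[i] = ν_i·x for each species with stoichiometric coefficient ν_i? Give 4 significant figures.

x = 0.002387 M

Q₀ = 618.9 vs Keq = 0.01733 ⇒ Q>K, reverse
Step 1:
                    D           B
  I           0.02337       0.338
  C            0.6598     -0.3299
  E            0.6832    0.008089
  solve Keq expr → x = -0.3299; check Q = 0.01733
Then change container volume by factor 0.8 (V_new/V_old).
Step 2:
                    D           B
  I             0.854     0.01011
  C         -0.004774    0.002387
  E            0.8492      0.0125
  solve Keq expr → x = 0.002387; check Q = 0.01733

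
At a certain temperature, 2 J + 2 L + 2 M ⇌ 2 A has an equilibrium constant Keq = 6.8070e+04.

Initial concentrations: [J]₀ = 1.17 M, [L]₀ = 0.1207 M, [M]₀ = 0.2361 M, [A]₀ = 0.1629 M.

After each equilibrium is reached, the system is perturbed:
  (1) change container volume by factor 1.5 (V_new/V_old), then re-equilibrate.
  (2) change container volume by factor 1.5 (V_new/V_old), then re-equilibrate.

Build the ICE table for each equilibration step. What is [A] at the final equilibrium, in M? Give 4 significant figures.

Q₀ = 23.87 vs Keq = 6.8070e+04 ⇒ Q<K, forward
Step 1:
                  J         L         M         A
  I            1.17    0.1207    0.2361    0.1629
  C         -0.1126   -0.1126   -0.1126    0.1126
  E           1.057  0.008087    0.1235    0.2755
  solve Keq expr → x = 0.05631; check Q = 6.8070e+04
Then change container volume by factor 1.5 (V_new/V_old).
Step 2:
                  J         L         M         A
  I          0.7049  0.005392   0.08232    0.1837
  C        0.005545  0.005545  0.005545 -0.005545
  E          0.7105   0.01094   0.08787    0.1781
  solve Keq expr → x = -0.002772; check Q = 6.8070e+04
Then change container volume by factor 1.5 (V_new/V_old).
Step 3:
                  J         L         M         A
  I          0.4736  0.007291   0.05858    0.1188
  C        0.006484  0.006484  0.006484 -0.006484
  E          0.4801   0.01377   0.06506    0.1123
  solve Keq expr → x = -0.003242; check Q = 6.8070e+04

[A]_eq = 0.1123 M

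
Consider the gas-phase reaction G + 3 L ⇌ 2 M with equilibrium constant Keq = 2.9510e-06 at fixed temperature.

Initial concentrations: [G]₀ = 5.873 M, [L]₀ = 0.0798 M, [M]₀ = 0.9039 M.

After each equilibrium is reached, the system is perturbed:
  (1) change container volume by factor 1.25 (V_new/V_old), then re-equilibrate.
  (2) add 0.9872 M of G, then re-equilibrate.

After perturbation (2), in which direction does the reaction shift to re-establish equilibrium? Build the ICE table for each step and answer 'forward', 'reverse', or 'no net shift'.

Direction: forward

Q₀ = 273.8 vs Keq = 2.9510e-06 ⇒ Q>K, reverse
Step 1:
                    G           L           M
  I             5.873      0.0798      0.9039
  C            0.4483       1.345     -0.8966
  E             6.321       1.425    0.007344
  solve Keq expr → x = -0.4483; check Q = 2.9510e-06
Then change container volume by factor 1.25 (V_new/V_old).
Step 2:
                    G           L           M
  I             5.057        1.14    0.005875
  C        5.8199e-04    0.001746   -0.001164
  E             5.058       1.141    0.004711
  solve Keq expr → x = -5.8199e-04; check Q = 2.9510e-06
Then add 0.9872 M of G.
Step 3:
                    G           L           M
  I             6.045       1.141    0.004711
  C       -2.1741e-04 -6.5222e-04  4.3482e-04
  E             6.045       1.141    0.005146
  solve Keq expr → x = 2.1741e-04; check Q = 2.9510e-06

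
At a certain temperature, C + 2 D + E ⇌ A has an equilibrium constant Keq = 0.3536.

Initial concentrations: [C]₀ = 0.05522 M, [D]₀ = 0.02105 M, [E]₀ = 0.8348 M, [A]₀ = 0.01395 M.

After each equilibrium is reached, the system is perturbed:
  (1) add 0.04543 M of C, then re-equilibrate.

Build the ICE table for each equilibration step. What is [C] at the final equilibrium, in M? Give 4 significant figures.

Q₀ = 683 vs Keq = 0.3536 ⇒ Q>K, reverse
Step 1:
                    C           D           E           A
  init        0.05522     0.02105      0.8348     0.01395
  Δ            0.0139      0.0278      0.0139     -0.0139
  eq          0.06912     0.04885      0.8487  4.9502e-05
  solve Keq expr → x = -0.0139; check Q = 0.3536
Then add 0.04543 M of C.
Step 2:
                    C           D           E           A
  init         0.1146     0.04885      0.8487  4.9502e-05
  Δ       -3.2292e-05 -6.4585e-05 -3.2292e-05  3.2292e-05
  eq           0.1145     0.04879      0.8487  8.1794e-05
  solve Keq expr → x = 3.2292e-05; check Q = 0.3536

[C]_eq = 0.1145 M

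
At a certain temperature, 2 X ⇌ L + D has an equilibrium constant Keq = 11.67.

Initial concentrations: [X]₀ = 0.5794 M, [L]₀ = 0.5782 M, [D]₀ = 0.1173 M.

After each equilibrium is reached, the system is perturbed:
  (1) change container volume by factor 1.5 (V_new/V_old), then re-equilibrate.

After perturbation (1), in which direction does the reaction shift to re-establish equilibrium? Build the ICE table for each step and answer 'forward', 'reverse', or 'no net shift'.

Q₀ = 0.202 vs Keq = 11.67 ⇒ Q<K, forward
Step 1:
                    X           L           D
  Initial      0.5794      0.5782      0.1173
  Change      -0.4292      0.2146      0.2146
  Equil        0.1502      0.7928      0.3319
  solve Keq expr → x = 0.2146; check Q = 11.67
Then change container volume by factor 1.5 (V_new/V_old).
Step 2:
                    X           L           D
  Initial      0.1001      0.5285      0.2213
  Change            0           0           0
  Equil        0.1001      0.5285      0.2213
  solve Keq expr → x = 0; check Q = 11.67

Direction: no net shift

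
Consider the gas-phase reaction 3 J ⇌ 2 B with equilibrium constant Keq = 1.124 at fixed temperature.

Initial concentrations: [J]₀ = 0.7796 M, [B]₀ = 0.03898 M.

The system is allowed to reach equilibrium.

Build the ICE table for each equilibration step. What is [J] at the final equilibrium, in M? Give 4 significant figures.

Q₀ = 0.003207 vs Keq = 1.124 ⇒ Q<K, forward
Step 1:
                   J          B
  init        0.7796    0.03898
  Δ          -0.3654     0.2436
  eq          0.4142     0.2826
  solve Keq expr → x = 0.1218; check Q = 1.124

[J]_eq = 0.4142 M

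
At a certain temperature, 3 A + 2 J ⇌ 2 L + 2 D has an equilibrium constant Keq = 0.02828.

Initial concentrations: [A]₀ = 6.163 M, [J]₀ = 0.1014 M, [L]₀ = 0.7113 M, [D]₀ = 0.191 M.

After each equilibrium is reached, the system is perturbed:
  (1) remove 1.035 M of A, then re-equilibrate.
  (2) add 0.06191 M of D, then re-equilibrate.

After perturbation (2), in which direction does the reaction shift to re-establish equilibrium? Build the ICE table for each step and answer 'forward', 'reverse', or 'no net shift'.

Q₀ = 0.007669 vs Keq = 0.02828 ⇒ Q<K, forward
Step 1:
                    A           J           L           D
  Initial       6.163      0.1014      0.7113       0.191
  Change      -0.0525      -0.035       0.035       0.035
  Equil          6.11      0.0664      0.7463       0.226
  solve Keq expr → x = 0.0175; check Q = 0.02828
Then remove 1.035 M of A.
Step 2:
                    A           J           L           D
  Initial       5.075      0.0664      0.7463       0.226
  Change      0.02084     0.01389    -0.01389    -0.01389
  Equil         5.096     0.08029      0.7324      0.2121
  solve Keq expr → x = -0.006947; check Q = 0.02828
Then add 0.06191 M of D.
Step 3:
                    A           J           L           D
  Initial       5.096     0.08029      0.7324       0.274
  Change      0.02261     0.01508    -0.01508    -0.01508
  Equil         5.119     0.09537      0.7173      0.2589
  solve Keq expr → x = -0.007538; check Q = 0.02828

Direction: reverse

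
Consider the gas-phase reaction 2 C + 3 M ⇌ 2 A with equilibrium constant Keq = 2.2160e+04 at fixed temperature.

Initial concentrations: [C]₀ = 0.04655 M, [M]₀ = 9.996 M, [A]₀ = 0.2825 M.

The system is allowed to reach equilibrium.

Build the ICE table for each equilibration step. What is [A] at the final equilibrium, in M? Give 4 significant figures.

Q₀ = 0.03687 vs Keq = 2.2160e+04 ⇒ Q<K, forward
Step 1:
                   C          M          A
  Initial    0.04655      9.996     0.2825
  Change    -0.04648   -0.06972    0.04648
  Equil   7.0665e-05      9.926      0.329
  solve Keq expr → x = 0.02324; check Q = 2.2160e+04

[A]_eq = 0.329 M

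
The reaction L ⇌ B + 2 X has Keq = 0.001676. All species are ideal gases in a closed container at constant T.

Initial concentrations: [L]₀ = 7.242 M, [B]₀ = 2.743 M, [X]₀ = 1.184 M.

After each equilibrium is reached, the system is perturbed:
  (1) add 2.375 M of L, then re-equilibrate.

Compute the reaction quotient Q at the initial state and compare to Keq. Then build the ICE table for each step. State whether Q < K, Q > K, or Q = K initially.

Q₀ = 0.531; Q > K (proceeds reverse)

Q₀ = 0.531 vs Keq = 0.001676 ⇒ Q>K, reverse
Step 1:
                  L         B         X
  Initial     7.242     2.743     1.184
  Change     0.5534   -0.5534    -1.107
  Equil       7.795      2.19   0.07725
  solve Keq expr → x = -0.5534; check Q = 0.001676
Then add 2.375 M of L.
Step 2:
                  L         B         X
  Initial     10.17      2.19   0.07725
  Change  -0.005427  0.005427   0.01085
  Equil       10.16     2.195    0.0881
  solve Keq expr → x = 0.005427; check Q = 0.001676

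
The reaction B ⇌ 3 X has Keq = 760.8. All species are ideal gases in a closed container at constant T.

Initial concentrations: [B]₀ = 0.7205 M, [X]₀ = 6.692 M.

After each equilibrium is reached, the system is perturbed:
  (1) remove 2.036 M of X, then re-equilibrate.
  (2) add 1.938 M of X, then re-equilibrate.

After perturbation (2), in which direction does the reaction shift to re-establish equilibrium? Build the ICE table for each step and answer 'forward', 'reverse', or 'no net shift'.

Q₀ = 415.9 vs Keq = 760.8 ⇒ Q<K, forward
Step 1:
                   B          X
  Initial     0.7205      6.692
  Change     -0.2067       0.62
  Equil       0.5138      7.312
  solve Keq expr → x = 0.2067; check Q = 760.8
Then remove 2.036 M of X.
Step 2:
                   B          X
  Initial     0.5138      5.276
  Change     -0.2333        0.7
  Equil       0.2805      5.976
  solve Keq expr → x = 0.2333; check Q = 760.8
Then add 1.938 M of X.
Step 3:
                   B          X
  Initial     0.2805      7.914
  Change      0.2207    -0.6622
  Equil       0.5013      7.252
  solve Keq expr → x = -0.2207; check Q = 760.8

Direction: reverse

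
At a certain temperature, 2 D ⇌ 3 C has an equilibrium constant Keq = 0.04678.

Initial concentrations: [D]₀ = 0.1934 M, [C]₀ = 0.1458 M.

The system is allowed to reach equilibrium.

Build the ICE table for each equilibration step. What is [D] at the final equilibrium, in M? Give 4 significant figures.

[D]_eq = 0.2066 M

Q₀ = 0.08286 vs Keq = 0.04678 ⇒ Q>K, reverse
Step 1:
                  D         C
  init       0.1934    0.1458
  Δ         0.01324  -0.01986
  eq         0.2066    0.1259
  solve Keq expr → x = -0.00662; check Q = 0.04678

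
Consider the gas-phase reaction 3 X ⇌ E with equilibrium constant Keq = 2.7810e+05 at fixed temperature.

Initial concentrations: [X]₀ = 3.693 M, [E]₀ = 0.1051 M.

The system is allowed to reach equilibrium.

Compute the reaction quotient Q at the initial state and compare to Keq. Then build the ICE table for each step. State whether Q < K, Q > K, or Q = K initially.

Q₀ = 0.002087; Q < K (proceeds forward)

Q₀ = 0.002087 vs Keq = 2.7810e+05 ⇒ Q<K, forward
Step 1:
                  X         E
  Initial     3.693    0.1051
  Change     -3.676     1.225
  Equil     0.01685      1.33
  solve Keq expr → x = 1.225; check Q = 2.7810e+05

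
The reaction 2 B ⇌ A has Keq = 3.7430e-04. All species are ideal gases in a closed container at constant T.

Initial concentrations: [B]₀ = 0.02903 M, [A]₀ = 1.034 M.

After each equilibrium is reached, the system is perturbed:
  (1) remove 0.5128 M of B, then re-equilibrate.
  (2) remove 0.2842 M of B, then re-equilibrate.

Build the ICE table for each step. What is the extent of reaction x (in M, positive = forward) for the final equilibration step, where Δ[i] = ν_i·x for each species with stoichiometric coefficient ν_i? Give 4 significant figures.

Q₀ = 1227 vs Keq = 3.7430e-04 ⇒ Q>K, reverse
Step 1:
                  B         A
  I         0.02903     1.034
  C           2.065    -1.032
  E           2.094  0.001641
  solve Keq expr → x = -1.032; check Q = 3.7430e-04
Then remove 0.5128 M of B.
Step 2:
                  B         A
  I           1.581  0.001641
  C        0.001407 -7.0366e-04
  E           1.582 9.3719e-04
  solve Keq expr → x = -7.0366e-04; check Q = 3.7430e-04
Then remove 0.2842 M of B.
Step 3:
                  B         A
  I           1.298 9.3719e-04
  C       6.1165e-04 -3.0582e-04
  E           1.299 6.3137e-04
  solve Keq expr → x = -3.0582e-04; check Q = 3.7430e-04

x = -3.0582e-04 M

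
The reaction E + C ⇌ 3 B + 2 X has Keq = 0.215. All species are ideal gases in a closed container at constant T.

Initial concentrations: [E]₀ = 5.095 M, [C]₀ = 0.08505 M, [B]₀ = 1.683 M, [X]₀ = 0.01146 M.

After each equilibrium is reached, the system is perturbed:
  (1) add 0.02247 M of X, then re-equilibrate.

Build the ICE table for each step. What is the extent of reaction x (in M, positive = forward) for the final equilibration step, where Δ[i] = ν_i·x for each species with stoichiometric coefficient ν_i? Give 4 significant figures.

Q₀ = 0.001445 vs Keq = 0.215 ⇒ Q<K, forward
Step 1:
                   E          C          B          X
  Initial      5.095    0.08505      1.683    0.01146
  Change    -0.03998   -0.03998     0.1199    0.07996
  Equil        5.055    0.04507      1.803    0.09142
  solve Keq expr → x = 0.03998; check Q = 0.215
Then add 0.02247 M of X.
Step 2:
                   E          C          B          X
  Initial      5.055    0.04507      1.803     0.1139
  Change    0.006943   0.006943   -0.02083   -0.01389
  Equil        5.062    0.05201      1.782        0.1
  solve Keq expr → x = -0.006943; check Q = 0.215

x = -0.006943 M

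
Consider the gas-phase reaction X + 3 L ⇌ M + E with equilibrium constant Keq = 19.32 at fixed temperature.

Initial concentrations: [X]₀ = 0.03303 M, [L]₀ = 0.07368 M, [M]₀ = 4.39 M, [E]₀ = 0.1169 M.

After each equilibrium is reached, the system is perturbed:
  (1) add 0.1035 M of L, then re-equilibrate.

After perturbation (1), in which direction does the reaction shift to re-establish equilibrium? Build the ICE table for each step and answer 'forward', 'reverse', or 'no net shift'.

Q₀ = 3.8844e+04 vs Keq = 19.32 ⇒ Q>K, reverse
Step 1:
                   X          L          M          E
  init       0.03303    0.07368       4.39     0.1169
  Δ          0.09248     0.2774   -0.09248   -0.09248
  eq          0.1255     0.3511      4.298    0.02442
  solve Keq expr → x = -0.09248; check Q = 19.32
Then add 0.1035 M of L.
Step 2:
                   X          L          M          E
  init        0.1255     0.4546      4.298    0.02442
  Δ         -0.01242   -0.03727    0.01242    0.01242
  eq          0.1131     0.4173       4.31    0.03685
  solve Keq expr → x = 0.01242; check Q = 19.32

Direction: forward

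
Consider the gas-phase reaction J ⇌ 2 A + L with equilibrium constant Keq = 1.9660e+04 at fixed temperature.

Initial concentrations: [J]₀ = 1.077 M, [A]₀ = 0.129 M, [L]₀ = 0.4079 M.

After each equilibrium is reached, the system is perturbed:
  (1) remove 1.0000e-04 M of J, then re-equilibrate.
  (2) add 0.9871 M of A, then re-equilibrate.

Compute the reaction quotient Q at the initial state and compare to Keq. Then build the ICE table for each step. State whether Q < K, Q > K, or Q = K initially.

Q₀ = 0.006303 vs Keq = 1.9660e+04 ⇒ Q<K, forward
Step 1:
                  J         A         L
  init        1.077     0.129    0.4079
  Δ          -1.077     2.153     1.077
  eq      3.9329e-04     2.282     1.485
  solve Keq expr → x = 1.077; check Q = 1.9660e+04
Then remove 1.0000e-04 M of J.
Step 2:
                  J         A         L
  init    2.9329e-04     2.282     1.485
  Δ       9.9905e-05 -1.9981e-04 -9.9905e-05
  eq      3.9319e-04     2.282     1.484
  solve Keq expr → x = -9.9905e-05; check Q = 1.9660e+04
Then add 0.9871 M of A.
Step 3:
                  J         A         L
  init    3.9319e-04     3.269     1.484
  Δ       4.1309e-04 -8.2619e-04 -4.1309e-04
  eq      8.0629e-04     3.268     1.484
  solve Keq expr → x = -4.1309e-04; check Q = 1.9660e+04

Q₀ = 0.006303; Q < K (proceeds forward)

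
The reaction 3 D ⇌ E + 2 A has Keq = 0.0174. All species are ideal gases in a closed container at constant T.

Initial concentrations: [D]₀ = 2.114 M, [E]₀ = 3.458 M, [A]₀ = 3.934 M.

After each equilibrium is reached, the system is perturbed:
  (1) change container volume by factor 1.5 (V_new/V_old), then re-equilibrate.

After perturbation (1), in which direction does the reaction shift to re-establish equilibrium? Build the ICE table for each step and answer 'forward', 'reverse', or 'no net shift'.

Q₀ = 5.665 vs Keq = 0.0174 ⇒ Q>K, reverse
Step 1:
                  D         E         A
  init        2.114     3.458     3.934
  Δ           3.909    -1.303    -2.606
  eq          6.023     2.155     1.328
  solve Keq expr → x = -1.303; check Q = 0.0174
Then change container volume by factor 1.5 (V_new/V_old).
Step 2:
                  D         E         A
  init        4.015     1.437    0.8854
  Δ               0         0         0
  eq          4.015     1.437    0.8854
  solve Keq expr → x = 0; check Q = 0.0174

Direction: no net shift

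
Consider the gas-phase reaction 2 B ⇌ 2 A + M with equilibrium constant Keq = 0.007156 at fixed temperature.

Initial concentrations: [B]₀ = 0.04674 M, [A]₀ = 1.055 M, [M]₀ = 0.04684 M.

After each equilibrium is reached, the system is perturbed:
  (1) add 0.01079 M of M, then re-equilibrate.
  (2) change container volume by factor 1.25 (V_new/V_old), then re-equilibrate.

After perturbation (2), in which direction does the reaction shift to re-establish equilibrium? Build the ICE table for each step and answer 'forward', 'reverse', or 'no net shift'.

Direction: forward

Q₀ = 23.86 vs Keq = 0.007156 ⇒ Q>K, reverse
Step 1:
                    B           A           M
  init        0.04674       1.055     0.04684
  Δ           0.09338    -0.09338    -0.04669
  eq           0.1401      0.9616  1.5193e-04
  solve Keq expr → x = -0.04669; check Q = 0.007156
Then add 0.01079 M of M.
Step 2:
                    B           A           M
  init         0.1401      0.9616     0.01094
  Δ           0.02146    -0.02146    -0.01073
  eq           0.1616      0.9402  2.1136e-04
  solve Keq expr → x = -0.01073; check Q = 0.007156
Then change container volume by factor 1.25 (V_new/V_old).
Step 3:
                    B           A           M
  init         0.1293      0.7521  1.6909e-04
  Δ       -8.3902e-05  8.3902e-05  4.1951e-05
  eq           0.1292      0.7522  2.1104e-04
  solve Keq expr → x = 4.1951e-05; check Q = 0.007156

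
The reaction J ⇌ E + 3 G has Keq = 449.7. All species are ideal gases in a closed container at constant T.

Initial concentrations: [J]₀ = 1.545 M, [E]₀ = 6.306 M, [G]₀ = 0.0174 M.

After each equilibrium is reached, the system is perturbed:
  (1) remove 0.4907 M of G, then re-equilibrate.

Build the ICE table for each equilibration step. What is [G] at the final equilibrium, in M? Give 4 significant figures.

[G]_eq = 2.923 M

Q₀ = 2.1502e-05 vs Keq = 449.7 ⇒ Q<K, forward
Step 1:
                    J           E           G
  init          1.545       6.306      0.0174
  Δ             -1.04        1.04       3.121
  eq           0.5048       7.346       3.138
  solve Keq expr → x = 1.04; check Q = 449.7
Then remove 0.4907 M of G.
Step 2:
                    J           E           G
  init         0.5048       7.346       2.647
  Δ          -0.09182     0.09182      0.2754
  eq            0.413       7.438       2.923
  solve Keq expr → x = 0.09182; check Q = 449.7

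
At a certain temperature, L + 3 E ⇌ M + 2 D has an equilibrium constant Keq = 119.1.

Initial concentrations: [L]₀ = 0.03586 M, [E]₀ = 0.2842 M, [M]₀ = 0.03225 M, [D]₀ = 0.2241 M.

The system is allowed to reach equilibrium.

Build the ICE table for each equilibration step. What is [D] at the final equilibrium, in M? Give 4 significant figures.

Q₀ = 1.968 vs Keq = 119.1 ⇒ Q<K, forward
Step 1:
                  L         E         M         D
  Initial   0.03586    0.2842   0.03225    0.2241
  Change   -0.03007  -0.09021   0.03007   0.06014
  Equil    0.005791     0.194   0.06232    0.2842
  solve Keq expr → x = 0.03007; check Q = 119.1

[D]_eq = 0.2842 M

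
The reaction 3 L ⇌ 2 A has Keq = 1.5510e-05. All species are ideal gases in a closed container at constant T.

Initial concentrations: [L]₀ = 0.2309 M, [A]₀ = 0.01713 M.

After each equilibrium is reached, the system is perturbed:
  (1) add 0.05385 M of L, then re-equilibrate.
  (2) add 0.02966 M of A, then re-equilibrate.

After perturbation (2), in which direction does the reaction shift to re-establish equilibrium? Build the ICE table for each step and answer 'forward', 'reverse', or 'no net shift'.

Q₀ = 0.02384 vs Keq = 1.5510e-05 ⇒ Q>K, reverse
Step 1:
                    L           A
  I            0.2309     0.01713
  C           0.02493    -0.01662
  E            0.2558  5.0961e-04
  solve Keq expr → x = -0.00831; check Q = 1.5510e-05
Then add 0.05385 M of L.
Step 2:
                    L           A
  I            0.3097  5.0961e-04
  C       -2.5239e-04  1.6826e-04
  E            0.3094  6.7787e-04
  solve Keq expr → x = 8.4131e-05; check Q = 1.5510e-05
Then add 0.02966 M of A.
Step 3:
                    L           A
  I            0.3094     0.03034
  C           0.04426    -0.02951
  E            0.3537  8.2841e-04
  solve Keq expr → x = -0.01475; check Q = 1.5510e-05

Direction: reverse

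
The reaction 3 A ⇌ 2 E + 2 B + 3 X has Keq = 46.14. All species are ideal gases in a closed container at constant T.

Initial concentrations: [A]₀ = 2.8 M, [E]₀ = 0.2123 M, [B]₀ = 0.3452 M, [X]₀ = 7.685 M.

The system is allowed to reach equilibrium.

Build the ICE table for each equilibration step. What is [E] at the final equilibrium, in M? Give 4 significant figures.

Q₀ = 0.111 vs Keq = 46.14 ⇒ Q<K, forward
Step 1:
                  A         E         B         X
  init          2.8    0.2123    0.3452     7.685
  Δ         -0.8672    0.5781    0.5781    0.8672
  eq          1.933    0.7904    0.9233     8.552
  solve Keq expr → x = 0.2891; check Q = 46.14

[E]_eq = 0.7904 M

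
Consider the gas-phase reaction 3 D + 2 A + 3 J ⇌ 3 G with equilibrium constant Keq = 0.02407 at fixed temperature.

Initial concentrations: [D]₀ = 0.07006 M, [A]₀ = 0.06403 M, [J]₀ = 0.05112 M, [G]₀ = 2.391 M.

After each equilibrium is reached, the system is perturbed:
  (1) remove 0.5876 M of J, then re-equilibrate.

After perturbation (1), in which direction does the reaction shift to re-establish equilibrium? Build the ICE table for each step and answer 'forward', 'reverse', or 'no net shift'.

Q₀ = 7.2575e+10 vs Keq = 0.02407 ⇒ Q>K, reverse
Step 1:
                    D           A           J           G
  Initial     0.07006     0.06403     0.05112       2.391
  Change        1.569       1.046       1.569      -1.569
  Equil         1.639        1.11        1.62       0.822
  solve Keq expr → x = -0.523; check Q = 0.02407
Then remove 0.5876 M of J.
Step 2:
                    D           A           J           G
  Initial       1.639        1.11       1.033       0.822
  Change       0.1403     0.09351      0.1403     -0.1403
  Equil         1.779       1.204       1.173      0.6817
  solve Keq expr → x = -0.04675; check Q = 0.02407

Direction: reverse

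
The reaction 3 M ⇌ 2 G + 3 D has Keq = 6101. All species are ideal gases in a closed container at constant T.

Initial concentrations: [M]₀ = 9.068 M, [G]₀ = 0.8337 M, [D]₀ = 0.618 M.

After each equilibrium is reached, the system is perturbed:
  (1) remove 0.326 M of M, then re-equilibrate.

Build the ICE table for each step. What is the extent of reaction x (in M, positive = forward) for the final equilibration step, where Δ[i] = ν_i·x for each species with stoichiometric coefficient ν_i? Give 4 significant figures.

x = -0.08447 M

Q₀ = 2.2001e-04 vs Keq = 6101 ⇒ Q<K, forward
Step 1:
                   M          G          D
  Initial      9.068     0.8337      0.618
  Change        -7.6      5.066        7.6
  Equil        1.468        5.9      8.218
  solve Keq expr → x = 2.533; check Q = 6101
Then remove 0.326 M of M.
Step 2:
                   M          G          D
  Initial      1.142        5.9      8.218
  Change      0.2534    -0.1689    -0.2534
  Equil        1.396      5.731      7.964
  solve Keq expr → x = -0.08447; check Q = 6101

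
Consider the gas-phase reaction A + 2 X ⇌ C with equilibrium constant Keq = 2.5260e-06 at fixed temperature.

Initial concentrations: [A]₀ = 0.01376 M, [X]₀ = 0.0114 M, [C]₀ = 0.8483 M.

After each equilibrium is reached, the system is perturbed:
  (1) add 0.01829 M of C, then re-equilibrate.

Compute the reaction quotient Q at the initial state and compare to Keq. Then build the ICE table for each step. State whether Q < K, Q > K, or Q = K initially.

Q₀ = 4.7437e+05; Q > K (proceeds reverse)

Q₀ = 4.7437e+05 vs Keq = 2.5260e-06 ⇒ Q>K, reverse
Step 1:
                  A         X         C
  init      0.01376    0.0114    0.8483
  Δ          0.8483     1.697   -0.8483
  eq         0.8621     1.708 6.3524e-06
  solve Keq expr → x = -0.8483; check Q = 2.5260e-06
Then add 0.01829 M of C.
Step 2:
                  A         X         C
  init       0.8621     1.708    0.0183
  Δ         0.01829   0.03658  -0.01829
  eq         0.8803     1.745 6.7680e-06
  solve Keq expr → x = -0.01829; check Q = 2.5260e-06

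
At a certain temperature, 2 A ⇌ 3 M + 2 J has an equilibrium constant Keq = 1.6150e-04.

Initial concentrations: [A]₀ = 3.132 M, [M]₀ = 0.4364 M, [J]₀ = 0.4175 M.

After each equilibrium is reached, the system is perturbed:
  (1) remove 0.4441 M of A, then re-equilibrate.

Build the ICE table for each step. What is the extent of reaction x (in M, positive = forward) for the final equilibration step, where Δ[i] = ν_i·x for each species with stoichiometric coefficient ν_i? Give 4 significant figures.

x = -0.005875 M

Q₀ = 0.001477 vs Keq = 1.6150e-04 ⇒ Q>K, reverse
Step 1:
                  A         M         J
  I           3.132    0.4364    0.4175
  C          0.1145   -0.1717   -0.1145
  E           3.246    0.2647     0.303
  solve Keq expr → x = -0.05725; check Q = 1.6150e-04
Then remove 0.4441 M of A.
Step 2:
                  A         M         J
  I           2.802    0.2647     0.303
  C         0.01175  -0.01762  -0.01175
  E           2.814     0.247    0.2913
  solve Keq expr → x = -0.005875; check Q = 1.6150e-04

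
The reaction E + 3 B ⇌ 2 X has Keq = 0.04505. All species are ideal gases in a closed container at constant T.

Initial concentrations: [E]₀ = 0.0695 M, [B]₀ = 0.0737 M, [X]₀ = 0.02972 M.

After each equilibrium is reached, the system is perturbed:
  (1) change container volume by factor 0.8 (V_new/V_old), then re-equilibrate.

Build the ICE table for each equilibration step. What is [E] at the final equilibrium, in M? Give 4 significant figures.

[E]_eq = 0.1036 M

Q₀ = 31.75 vs Keq = 0.04505 ⇒ Q>K, reverse
Step 1:
                  E         B         X
  I          0.0695    0.0737   0.02972
  C         0.01367   0.04101  -0.02734
  E         0.08317    0.1147  0.002378
  solve Keq expr → x = -0.01367; check Q = 0.04505
Then change container volume by factor 0.8 (V_new/V_old).
Step 2:
                  E         B         X
  I           0.104    0.1434  0.002973
  C       -3.4825e-04 -0.001045 6.9649e-04
  E          0.1036    0.1423  0.003669
  solve Keq expr → x = 3.4825e-04; check Q = 0.04505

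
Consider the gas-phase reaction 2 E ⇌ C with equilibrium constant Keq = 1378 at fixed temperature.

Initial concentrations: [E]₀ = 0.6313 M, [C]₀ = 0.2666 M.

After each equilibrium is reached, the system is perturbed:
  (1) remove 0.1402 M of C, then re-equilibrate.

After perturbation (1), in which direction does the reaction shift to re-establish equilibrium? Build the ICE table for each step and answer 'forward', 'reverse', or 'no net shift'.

Direction: forward

Q₀ = 0.6689 vs Keq = 1378 ⇒ Q<K, forward
Step 1:
                   E          C
  init        0.6313     0.2666
  Δ          -0.6109     0.3055
  eq         0.02037     0.5721
  solve Keq expr → x = 0.3055; check Q = 1378
Then remove 0.1402 M of C.
Step 2:
                   E          C
  init       0.02037     0.4319
  Δ        -0.002645   0.001322
  eq         0.01773     0.4332
  solve Keq expr → x = 0.001322; check Q = 1378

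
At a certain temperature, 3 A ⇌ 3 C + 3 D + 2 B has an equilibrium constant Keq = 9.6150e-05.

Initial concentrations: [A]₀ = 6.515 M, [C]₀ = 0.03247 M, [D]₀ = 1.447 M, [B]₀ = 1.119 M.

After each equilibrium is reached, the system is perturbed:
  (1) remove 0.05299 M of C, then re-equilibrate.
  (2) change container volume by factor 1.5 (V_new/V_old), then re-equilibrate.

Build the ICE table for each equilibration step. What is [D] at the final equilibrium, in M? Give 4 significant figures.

Q₀ = 4.6964e-07 vs Keq = 9.6150e-05 ⇒ Q<K, forward
Step 1:
                    A           C           D           B
  init          6.515     0.03247       1.447       1.119
  Δ           -0.1311      0.1311      0.1311     0.08738
  eq            6.384      0.1635       1.578       1.206
  solve Keq expr → x = 0.04369; check Q = 9.6150e-05
Then remove 0.05299 M of C.
Step 2:
                    A           C           D           B
  init          6.384      0.1105       1.578       1.206
  Δ           -0.0448      0.0448      0.0448     0.02987
  eq            6.339      0.1554       1.623       1.236
  solve Keq expr → x = 0.01493; check Q = 9.6150e-05
Then change container volume by factor 1.5 (V_new/V_old).
Step 3:
                    A           C           D           B
  init          4.226      0.1036       1.082      0.8242
  Δ          -0.07595     0.07595     0.07595     0.05063
  eq             4.15      0.1795       1.158      0.8748
  solve Keq expr → x = 0.02532; check Q = 9.6150e-05

[D]_eq = 1.158 M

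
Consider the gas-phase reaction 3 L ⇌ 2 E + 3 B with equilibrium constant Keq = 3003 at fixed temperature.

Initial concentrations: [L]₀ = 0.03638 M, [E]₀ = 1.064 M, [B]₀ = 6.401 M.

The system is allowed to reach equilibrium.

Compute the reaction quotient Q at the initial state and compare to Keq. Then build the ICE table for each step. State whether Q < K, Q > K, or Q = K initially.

Q₀ = 6.1665e+06 vs Keq = 3003 ⇒ Q>K, reverse
Step 1:
                  L         E         B
  Initial   0.03638     1.064     6.401
  Change     0.3375    -0.225   -0.3375
  Equil      0.3739     0.839     6.064
  solve Keq expr → x = -0.1125; check Q = 3003

Q₀ = 6.1665e+06; Q > K (proceeds reverse)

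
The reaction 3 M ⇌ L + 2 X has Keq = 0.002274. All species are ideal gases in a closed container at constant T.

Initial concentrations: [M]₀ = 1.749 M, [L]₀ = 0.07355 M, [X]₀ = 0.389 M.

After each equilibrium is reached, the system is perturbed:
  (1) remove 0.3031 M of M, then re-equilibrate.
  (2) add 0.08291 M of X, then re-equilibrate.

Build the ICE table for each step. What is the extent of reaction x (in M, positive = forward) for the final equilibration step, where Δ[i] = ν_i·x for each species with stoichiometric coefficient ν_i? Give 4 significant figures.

x = -0.01208 M

Q₀ = 0.00208 vs Keq = 0.002274 ⇒ Q<K, forward
Step 1:
                   M          L          X
  init         1.749    0.07355      0.389
  Δ        -0.009316   0.003105   0.006211
  eq            1.74    0.07666     0.3952
  solve Keq expr → x = 0.003105; check Q = 0.002274
Then remove 0.3031 M of M.
Step 2:
                   M          L          X
  init         1.437    0.07666     0.3952
  Δ          0.05443   -0.01814   -0.03629
  eq           1.491    0.05851     0.3589
  solve Keq expr → x = -0.01814; check Q = 0.002274
Then add 0.08291 M of X.
Step 3:
                   M          L          X
  init         1.491    0.05851     0.4418
  Δ          0.03623   -0.01208   -0.02415
  eq           1.527    0.04643     0.4177
  solve Keq expr → x = -0.01208; check Q = 0.002274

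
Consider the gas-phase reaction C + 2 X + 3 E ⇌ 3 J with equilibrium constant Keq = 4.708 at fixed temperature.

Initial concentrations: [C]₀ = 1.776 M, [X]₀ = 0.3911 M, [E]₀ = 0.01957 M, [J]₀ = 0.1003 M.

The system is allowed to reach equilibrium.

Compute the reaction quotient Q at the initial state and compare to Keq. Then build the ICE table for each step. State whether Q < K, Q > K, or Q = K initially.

Q₀ = 495.6; Q > K (proceeds reverse)

Q₀ = 495.6 vs Keq = 4.708 ⇒ Q>K, reverse
Step 1:
                  C         X         E         J
  Initial     1.776    0.3911   0.01957    0.1003
  Change    0.01221   0.02442   0.03663  -0.03663
  Equil       1.788    0.4155    0.0562   0.06367
  solve Keq expr → x = -0.01221; check Q = 4.708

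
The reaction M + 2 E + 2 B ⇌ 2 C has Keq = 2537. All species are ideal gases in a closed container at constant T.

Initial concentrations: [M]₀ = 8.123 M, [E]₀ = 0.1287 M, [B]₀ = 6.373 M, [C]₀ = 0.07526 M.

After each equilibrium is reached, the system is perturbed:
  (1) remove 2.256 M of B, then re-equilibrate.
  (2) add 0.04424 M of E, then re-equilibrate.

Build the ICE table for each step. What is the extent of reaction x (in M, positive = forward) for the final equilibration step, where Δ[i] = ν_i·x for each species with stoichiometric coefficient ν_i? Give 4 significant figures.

Q₀ = 0.001036 vs Keq = 2537 ⇒ Q<K, forward
Step 1:
                    M           E           B           C
  init          8.123      0.1287       6.373     0.07526
  Δ          -0.06424     -0.1285     -0.1285      0.1285
  eq            8.059  2.2817e-04       6.245      0.2037
  solve Keq expr → x = 0.06424; check Q = 2537
Then remove 2.256 M of B.
Step 2:
                    M           E           B           C
  init          8.059  2.2817e-04       3.989      0.2037
  Δ        6.4411e-05  1.2882e-04  1.2882e-04 -1.2882e-04
  eq            8.059  3.5699e-04       3.989      0.2036
  solve Keq expr → x = -6.4411e-05; check Q = 2537
Then add 0.04424 M of E.
Step 3:
                    M           E           B           C
  init          8.059      0.0446       3.989      0.2036
  Δ          -0.02208    -0.04416    -0.04416     0.04416
  eq            8.037  4.3988e-04       3.944      0.2478
  solve Keq expr → x = 0.02208; check Q = 2537

x = 0.02208 M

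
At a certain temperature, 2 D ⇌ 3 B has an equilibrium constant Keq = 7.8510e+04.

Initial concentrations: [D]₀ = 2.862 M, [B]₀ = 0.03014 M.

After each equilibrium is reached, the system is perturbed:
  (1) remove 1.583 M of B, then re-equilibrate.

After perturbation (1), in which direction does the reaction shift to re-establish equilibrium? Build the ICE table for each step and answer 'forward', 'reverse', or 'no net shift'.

Direction: forward

Q₀ = 3.3426e-06 vs Keq = 7.8510e+04 ⇒ Q<K, forward
Step 1:
                   D          B
  I            2.862    0.03014
  C            -2.83      4.246
  E          0.03155      4.276
  solve Keq expr → x = 1.415; check Q = 7.8510e+04
Then remove 1.583 M of B.
Step 2:
                   D          B
  I          0.03155      2.693
  C         -0.01558    0.02337
  E          0.01598      2.716
  solve Keq expr → x = 0.007789; check Q = 7.8510e+04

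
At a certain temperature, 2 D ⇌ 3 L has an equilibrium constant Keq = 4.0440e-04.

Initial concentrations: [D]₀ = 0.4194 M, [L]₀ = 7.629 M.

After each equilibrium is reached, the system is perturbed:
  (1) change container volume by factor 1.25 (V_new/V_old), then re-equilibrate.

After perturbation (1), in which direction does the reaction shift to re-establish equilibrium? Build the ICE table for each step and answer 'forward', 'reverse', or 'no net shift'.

Q₀ = 2524 vs Keq = 4.0440e-04 ⇒ Q>K, reverse
Step 1:
                    D           L
  Initial      0.4194       7.629
  Change        4.935      -7.403
  Equil         5.355      0.2263
  solve Keq expr → x = -2.468; check Q = 4.0440e-04
Then change container volume by factor 1.25 (V_new/V_old).
Step 2:
                    D           L
  Initial       4.284      0.1811
  Change    -0.009136      0.0137
  Equil         4.274      0.1948
  solve Keq expr → x = 0.004568; check Q = 4.0440e-04

Direction: forward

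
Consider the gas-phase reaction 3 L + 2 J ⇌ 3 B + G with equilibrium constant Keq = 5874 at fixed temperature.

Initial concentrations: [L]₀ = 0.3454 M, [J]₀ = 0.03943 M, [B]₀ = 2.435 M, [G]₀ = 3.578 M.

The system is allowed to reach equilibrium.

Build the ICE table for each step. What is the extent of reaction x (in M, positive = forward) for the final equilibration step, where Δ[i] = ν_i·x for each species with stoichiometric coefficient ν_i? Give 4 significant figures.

x = -0.07418 M

Q₀ = 8.0634e+05 vs Keq = 5874 ⇒ Q>K, reverse
Step 1:
                   L          J          B          G
  I           0.3454    0.03943      2.435      3.578
  C           0.2225     0.1484    -0.2225   -0.07418
  E           0.5679     0.1878      2.212      3.504
  solve Keq expr → x = -0.07418; check Q = 5874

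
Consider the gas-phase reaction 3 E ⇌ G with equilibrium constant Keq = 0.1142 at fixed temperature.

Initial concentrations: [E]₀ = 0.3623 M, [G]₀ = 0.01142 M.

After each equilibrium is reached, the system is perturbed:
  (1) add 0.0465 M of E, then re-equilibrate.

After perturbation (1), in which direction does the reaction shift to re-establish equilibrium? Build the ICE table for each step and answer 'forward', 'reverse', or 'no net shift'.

Q₀ = 0.2401 vs Keq = 0.1142 ⇒ Q>K, reverse
Step 1:
                   E          G
  init        0.3623    0.01142
  Δ          0.01575   -0.00525
  eq           0.378    0.00617
  solve Keq expr → x = -0.00525; check Q = 0.1142
Then add 0.0465 M of E.
Step 2:
                   E          G
  init        0.4245    0.00617
  Δ        -0.006516   0.002172
  eq           0.418   0.008343
  solve Keq expr → x = 0.002172; check Q = 0.1142

Direction: forward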